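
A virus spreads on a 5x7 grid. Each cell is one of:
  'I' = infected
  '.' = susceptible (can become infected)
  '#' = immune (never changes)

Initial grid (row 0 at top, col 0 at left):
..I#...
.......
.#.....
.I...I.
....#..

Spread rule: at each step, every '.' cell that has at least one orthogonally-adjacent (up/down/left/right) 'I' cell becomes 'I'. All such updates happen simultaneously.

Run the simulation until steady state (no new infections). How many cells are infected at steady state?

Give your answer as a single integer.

Step 0 (initial): 3 infected
Step 1: +9 new -> 12 infected
Step 2: +12 new -> 24 infected
Step 3: +6 new -> 30 infected
Step 4: +2 new -> 32 infected
Step 5: +0 new -> 32 infected

Answer: 32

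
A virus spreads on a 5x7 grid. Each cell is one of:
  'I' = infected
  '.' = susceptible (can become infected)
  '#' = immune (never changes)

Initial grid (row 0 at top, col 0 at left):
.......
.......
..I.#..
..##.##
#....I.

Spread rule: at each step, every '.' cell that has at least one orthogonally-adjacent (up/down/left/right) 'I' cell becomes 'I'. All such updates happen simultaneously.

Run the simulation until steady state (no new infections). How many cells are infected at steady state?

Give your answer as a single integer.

Step 0 (initial): 2 infected
Step 1: +5 new -> 7 infected
Step 2: +7 new -> 14 infected
Step 3: +7 new -> 21 infected
Step 4: +3 new -> 24 infected
Step 5: +3 new -> 27 infected
Step 6: +2 new -> 29 infected
Step 7: +0 new -> 29 infected

Answer: 29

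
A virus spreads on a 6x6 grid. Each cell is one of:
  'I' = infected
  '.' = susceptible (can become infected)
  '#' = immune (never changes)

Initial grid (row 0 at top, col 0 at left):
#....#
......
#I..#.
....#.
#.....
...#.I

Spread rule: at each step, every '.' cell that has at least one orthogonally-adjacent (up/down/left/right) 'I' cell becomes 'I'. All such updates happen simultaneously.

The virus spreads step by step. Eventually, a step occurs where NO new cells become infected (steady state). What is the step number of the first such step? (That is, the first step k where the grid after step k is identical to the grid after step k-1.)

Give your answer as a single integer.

Step 0 (initial): 2 infected
Step 1: +5 new -> 7 infected
Step 2: +9 new -> 16 infected
Step 3: +7 new -> 23 infected
Step 4: +5 new -> 28 infected
Step 5: +1 new -> 29 infected
Step 6: +0 new -> 29 infected

Answer: 6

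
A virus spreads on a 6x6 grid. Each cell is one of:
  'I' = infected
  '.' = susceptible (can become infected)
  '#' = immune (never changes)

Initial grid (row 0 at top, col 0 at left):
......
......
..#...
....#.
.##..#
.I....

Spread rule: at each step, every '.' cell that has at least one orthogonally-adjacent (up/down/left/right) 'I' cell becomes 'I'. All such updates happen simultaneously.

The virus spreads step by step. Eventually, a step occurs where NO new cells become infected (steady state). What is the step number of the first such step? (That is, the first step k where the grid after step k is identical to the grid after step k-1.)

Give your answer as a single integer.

Step 0 (initial): 1 infected
Step 1: +2 new -> 3 infected
Step 2: +2 new -> 5 infected
Step 3: +3 new -> 8 infected
Step 4: +5 new -> 13 infected
Step 5: +4 new -> 17 infected
Step 6: +4 new -> 21 infected
Step 7: +5 new -> 26 infected
Step 8: +4 new -> 30 infected
Step 9: +1 new -> 31 infected
Step 10: +0 new -> 31 infected

Answer: 10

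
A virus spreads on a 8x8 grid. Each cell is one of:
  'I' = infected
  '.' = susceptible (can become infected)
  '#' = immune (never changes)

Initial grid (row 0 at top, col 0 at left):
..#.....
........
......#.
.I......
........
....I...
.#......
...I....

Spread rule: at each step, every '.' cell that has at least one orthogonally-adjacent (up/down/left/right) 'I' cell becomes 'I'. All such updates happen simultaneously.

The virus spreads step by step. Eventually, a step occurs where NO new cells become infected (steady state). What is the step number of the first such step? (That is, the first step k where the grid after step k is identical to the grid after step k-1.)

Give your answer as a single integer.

Step 0 (initial): 3 infected
Step 1: +11 new -> 14 infected
Step 2: +16 new -> 30 infected
Step 3: +12 new -> 42 infected
Step 4: +9 new -> 51 infected
Step 5: +4 new -> 55 infected
Step 6: +3 new -> 58 infected
Step 7: +2 new -> 60 infected
Step 8: +1 new -> 61 infected
Step 9: +0 new -> 61 infected

Answer: 9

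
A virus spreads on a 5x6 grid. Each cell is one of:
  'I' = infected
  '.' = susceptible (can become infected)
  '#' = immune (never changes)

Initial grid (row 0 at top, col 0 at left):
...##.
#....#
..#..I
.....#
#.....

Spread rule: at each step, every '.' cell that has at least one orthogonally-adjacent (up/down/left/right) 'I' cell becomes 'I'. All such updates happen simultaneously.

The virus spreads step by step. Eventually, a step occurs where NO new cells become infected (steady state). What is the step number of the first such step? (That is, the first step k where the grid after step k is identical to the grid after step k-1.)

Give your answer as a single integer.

Answer: 8

Derivation:
Step 0 (initial): 1 infected
Step 1: +1 new -> 2 infected
Step 2: +3 new -> 5 infected
Step 3: +3 new -> 8 infected
Step 4: +4 new -> 12 infected
Step 5: +4 new -> 16 infected
Step 6: +4 new -> 20 infected
Step 7: +2 new -> 22 infected
Step 8: +0 new -> 22 infected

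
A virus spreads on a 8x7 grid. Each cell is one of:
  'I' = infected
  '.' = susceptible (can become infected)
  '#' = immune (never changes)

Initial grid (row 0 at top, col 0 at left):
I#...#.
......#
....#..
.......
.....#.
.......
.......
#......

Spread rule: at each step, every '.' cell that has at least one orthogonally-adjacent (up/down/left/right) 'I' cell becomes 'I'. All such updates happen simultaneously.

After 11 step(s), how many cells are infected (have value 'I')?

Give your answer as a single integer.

Step 0 (initial): 1 infected
Step 1: +1 new -> 2 infected
Step 2: +2 new -> 4 infected
Step 3: +3 new -> 7 infected
Step 4: +5 new -> 12 infected
Step 5: +6 new -> 18 infected
Step 6: +6 new -> 24 infected
Step 7: +5 new -> 29 infected
Step 8: +6 new -> 35 infected
Step 9: +4 new -> 39 infected
Step 10: +4 new -> 43 infected
Step 11: +3 new -> 46 infected

Answer: 46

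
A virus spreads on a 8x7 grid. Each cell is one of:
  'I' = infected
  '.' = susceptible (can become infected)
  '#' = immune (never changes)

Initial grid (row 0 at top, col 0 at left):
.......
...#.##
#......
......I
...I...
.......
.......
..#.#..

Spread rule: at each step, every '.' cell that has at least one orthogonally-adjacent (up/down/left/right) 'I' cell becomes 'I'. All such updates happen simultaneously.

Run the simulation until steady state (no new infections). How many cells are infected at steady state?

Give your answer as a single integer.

Step 0 (initial): 2 infected
Step 1: +7 new -> 9 infected
Step 2: +10 new -> 19 infected
Step 3: +10 new -> 29 infected
Step 4: +8 new -> 37 infected
Step 5: +6 new -> 43 infected
Step 6: +5 new -> 48 infected
Step 7: +2 new -> 50 infected
Step 8: +0 new -> 50 infected

Answer: 50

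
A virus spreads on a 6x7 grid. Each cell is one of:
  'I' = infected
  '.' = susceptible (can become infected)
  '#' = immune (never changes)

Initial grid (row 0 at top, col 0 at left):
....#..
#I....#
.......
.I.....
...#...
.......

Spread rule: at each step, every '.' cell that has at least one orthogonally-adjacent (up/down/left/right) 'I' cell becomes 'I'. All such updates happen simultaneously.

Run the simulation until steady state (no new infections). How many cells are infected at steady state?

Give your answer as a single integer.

Answer: 38

Derivation:
Step 0 (initial): 2 infected
Step 1: +6 new -> 8 infected
Step 2: +9 new -> 17 infected
Step 3: +6 new -> 23 infected
Step 4: +5 new -> 28 infected
Step 5: +5 new -> 33 infected
Step 6: +4 new -> 37 infected
Step 7: +1 new -> 38 infected
Step 8: +0 new -> 38 infected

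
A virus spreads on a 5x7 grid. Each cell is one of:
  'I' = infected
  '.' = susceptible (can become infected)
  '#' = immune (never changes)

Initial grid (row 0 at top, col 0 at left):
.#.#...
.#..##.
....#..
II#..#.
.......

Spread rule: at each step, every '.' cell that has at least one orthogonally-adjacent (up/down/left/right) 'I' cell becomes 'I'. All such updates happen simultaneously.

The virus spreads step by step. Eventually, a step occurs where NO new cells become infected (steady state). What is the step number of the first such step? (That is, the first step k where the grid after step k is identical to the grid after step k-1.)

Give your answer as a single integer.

Answer: 13

Derivation:
Step 0 (initial): 2 infected
Step 1: +4 new -> 6 infected
Step 2: +3 new -> 9 infected
Step 3: +4 new -> 13 infected
Step 4: +4 new -> 17 infected
Step 5: +2 new -> 19 infected
Step 6: +1 new -> 20 infected
Step 7: +1 new -> 21 infected
Step 8: +1 new -> 22 infected
Step 9: +2 new -> 24 infected
Step 10: +1 new -> 25 infected
Step 11: +1 new -> 26 infected
Step 12: +1 new -> 27 infected
Step 13: +0 new -> 27 infected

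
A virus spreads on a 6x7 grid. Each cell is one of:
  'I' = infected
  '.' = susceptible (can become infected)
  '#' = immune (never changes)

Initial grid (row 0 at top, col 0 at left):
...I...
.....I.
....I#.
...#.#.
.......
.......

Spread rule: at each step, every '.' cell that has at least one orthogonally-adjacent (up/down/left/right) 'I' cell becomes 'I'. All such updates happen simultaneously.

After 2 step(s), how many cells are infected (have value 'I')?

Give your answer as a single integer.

Step 0 (initial): 3 infected
Step 1: +8 new -> 11 infected
Step 2: +6 new -> 17 infected

Answer: 17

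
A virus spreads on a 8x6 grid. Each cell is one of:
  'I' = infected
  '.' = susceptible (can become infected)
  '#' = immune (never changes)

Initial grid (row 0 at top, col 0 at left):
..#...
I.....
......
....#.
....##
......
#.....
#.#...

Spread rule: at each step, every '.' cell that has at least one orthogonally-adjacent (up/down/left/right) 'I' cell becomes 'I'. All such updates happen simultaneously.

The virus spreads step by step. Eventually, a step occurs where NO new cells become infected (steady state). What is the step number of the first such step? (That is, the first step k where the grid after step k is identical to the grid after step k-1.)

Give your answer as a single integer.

Step 0 (initial): 1 infected
Step 1: +3 new -> 4 infected
Step 2: +4 new -> 8 infected
Step 3: +4 new -> 12 infected
Step 4: +6 new -> 18 infected
Step 5: +6 new -> 24 infected
Step 6: +5 new -> 29 infected
Step 7: +4 new -> 33 infected
Step 8: +2 new -> 35 infected
Step 9: +3 new -> 38 infected
Step 10: +2 new -> 40 infected
Step 11: +1 new -> 41 infected
Step 12: +0 new -> 41 infected

Answer: 12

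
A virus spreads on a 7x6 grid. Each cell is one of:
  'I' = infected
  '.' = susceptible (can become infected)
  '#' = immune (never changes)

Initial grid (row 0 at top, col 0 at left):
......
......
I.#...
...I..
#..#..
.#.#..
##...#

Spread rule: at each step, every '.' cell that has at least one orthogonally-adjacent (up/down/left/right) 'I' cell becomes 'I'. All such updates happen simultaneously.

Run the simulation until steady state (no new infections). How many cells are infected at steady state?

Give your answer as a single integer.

Step 0 (initial): 2 infected
Step 1: +6 new -> 8 infected
Step 2: +8 new -> 16 infected
Step 3: +9 new -> 25 infected
Step 4: +6 new -> 31 infected
Step 5: +2 new -> 33 infected
Step 6: +0 new -> 33 infected

Answer: 33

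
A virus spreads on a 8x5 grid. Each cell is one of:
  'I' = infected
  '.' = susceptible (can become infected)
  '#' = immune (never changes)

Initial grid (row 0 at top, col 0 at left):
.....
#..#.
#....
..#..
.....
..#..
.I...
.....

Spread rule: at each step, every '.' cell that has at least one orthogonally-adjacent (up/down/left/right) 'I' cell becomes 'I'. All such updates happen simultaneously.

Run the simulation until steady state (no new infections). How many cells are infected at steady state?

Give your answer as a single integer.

Answer: 35

Derivation:
Step 0 (initial): 1 infected
Step 1: +4 new -> 5 infected
Step 2: +5 new -> 10 infected
Step 3: +6 new -> 16 infected
Step 4: +5 new -> 21 infected
Step 5: +4 new -> 25 infected
Step 6: +4 new -> 29 infected
Step 7: +3 new -> 32 infected
Step 8: +2 new -> 34 infected
Step 9: +1 new -> 35 infected
Step 10: +0 new -> 35 infected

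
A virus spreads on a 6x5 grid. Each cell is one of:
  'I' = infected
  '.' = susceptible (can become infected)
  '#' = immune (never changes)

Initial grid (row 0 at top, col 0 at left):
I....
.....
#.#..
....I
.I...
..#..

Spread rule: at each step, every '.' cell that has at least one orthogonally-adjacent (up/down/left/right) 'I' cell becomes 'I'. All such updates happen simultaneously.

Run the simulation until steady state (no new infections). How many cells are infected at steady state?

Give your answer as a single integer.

Step 0 (initial): 3 infected
Step 1: +9 new -> 12 infected
Step 2: +10 new -> 22 infected
Step 3: +5 new -> 27 infected
Step 4: +0 new -> 27 infected

Answer: 27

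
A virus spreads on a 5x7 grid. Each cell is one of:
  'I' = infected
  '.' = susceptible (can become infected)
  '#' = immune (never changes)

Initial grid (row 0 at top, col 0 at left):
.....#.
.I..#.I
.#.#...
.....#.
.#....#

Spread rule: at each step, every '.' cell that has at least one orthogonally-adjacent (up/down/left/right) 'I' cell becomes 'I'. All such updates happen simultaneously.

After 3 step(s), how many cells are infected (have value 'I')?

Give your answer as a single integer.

Answer: 19

Derivation:
Step 0 (initial): 2 infected
Step 1: +6 new -> 8 infected
Step 2: +7 new -> 15 infected
Step 3: +4 new -> 19 infected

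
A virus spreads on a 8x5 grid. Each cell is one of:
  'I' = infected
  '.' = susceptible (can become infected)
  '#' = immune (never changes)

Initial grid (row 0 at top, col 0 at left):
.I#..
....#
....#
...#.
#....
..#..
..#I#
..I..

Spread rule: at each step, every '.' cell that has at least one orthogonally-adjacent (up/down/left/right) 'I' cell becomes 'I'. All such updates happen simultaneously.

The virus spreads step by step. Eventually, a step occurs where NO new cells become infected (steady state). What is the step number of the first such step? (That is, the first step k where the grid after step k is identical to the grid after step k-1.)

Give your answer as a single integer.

Answer: 6

Derivation:
Step 0 (initial): 3 infected
Step 1: +5 new -> 8 infected
Step 2: +8 new -> 16 infected
Step 3: +8 new -> 24 infected
Step 4: +7 new -> 31 infected
Step 5: +1 new -> 32 infected
Step 6: +0 new -> 32 infected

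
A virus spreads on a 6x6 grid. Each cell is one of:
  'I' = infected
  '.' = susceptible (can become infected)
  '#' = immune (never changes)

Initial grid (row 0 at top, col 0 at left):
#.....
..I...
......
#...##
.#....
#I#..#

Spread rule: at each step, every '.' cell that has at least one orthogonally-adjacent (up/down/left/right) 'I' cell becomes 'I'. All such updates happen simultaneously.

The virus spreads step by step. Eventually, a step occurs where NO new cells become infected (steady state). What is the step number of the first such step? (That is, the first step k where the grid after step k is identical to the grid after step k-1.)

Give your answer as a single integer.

Step 0 (initial): 2 infected
Step 1: +4 new -> 6 infected
Step 2: +7 new -> 13 infected
Step 3: +7 new -> 20 infected
Step 4: +3 new -> 23 infected
Step 5: +2 new -> 25 infected
Step 6: +2 new -> 27 infected
Step 7: +0 new -> 27 infected

Answer: 7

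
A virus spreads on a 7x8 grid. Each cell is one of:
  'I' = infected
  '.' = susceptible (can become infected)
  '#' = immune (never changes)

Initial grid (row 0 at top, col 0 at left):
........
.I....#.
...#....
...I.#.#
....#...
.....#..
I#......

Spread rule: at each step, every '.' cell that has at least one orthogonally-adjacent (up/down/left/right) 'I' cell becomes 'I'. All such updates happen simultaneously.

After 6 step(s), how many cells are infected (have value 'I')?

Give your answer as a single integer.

Step 0 (initial): 3 infected
Step 1: +8 new -> 11 infected
Step 2: +11 new -> 22 infected
Step 3: +8 new -> 30 infected
Step 4: +5 new -> 35 infected
Step 5: +4 new -> 39 infected
Step 6: +4 new -> 43 infected

Answer: 43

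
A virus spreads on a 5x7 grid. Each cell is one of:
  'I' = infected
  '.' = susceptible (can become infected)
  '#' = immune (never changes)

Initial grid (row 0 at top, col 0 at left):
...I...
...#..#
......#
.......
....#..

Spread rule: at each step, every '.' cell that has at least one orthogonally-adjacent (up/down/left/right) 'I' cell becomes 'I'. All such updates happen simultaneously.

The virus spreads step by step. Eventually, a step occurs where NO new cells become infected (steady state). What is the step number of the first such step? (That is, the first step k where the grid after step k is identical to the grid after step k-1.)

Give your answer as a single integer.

Answer: 8

Derivation:
Step 0 (initial): 1 infected
Step 1: +2 new -> 3 infected
Step 2: +4 new -> 7 infected
Step 3: +6 new -> 13 infected
Step 4: +6 new -> 19 infected
Step 5: +5 new -> 24 infected
Step 6: +5 new -> 29 infected
Step 7: +2 new -> 31 infected
Step 8: +0 new -> 31 infected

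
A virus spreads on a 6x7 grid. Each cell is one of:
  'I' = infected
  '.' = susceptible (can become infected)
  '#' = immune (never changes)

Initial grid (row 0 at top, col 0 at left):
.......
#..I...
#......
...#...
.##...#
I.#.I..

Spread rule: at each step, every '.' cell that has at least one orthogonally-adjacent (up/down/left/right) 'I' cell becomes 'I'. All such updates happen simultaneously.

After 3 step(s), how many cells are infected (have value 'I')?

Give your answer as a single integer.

Answer: 31

Derivation:
Step 0 (initial): 3 infected
Step 1: +9 new -> 12 infected
Step 2: +11 new -> 23 infected
Step 3: +8 new -> 31 infected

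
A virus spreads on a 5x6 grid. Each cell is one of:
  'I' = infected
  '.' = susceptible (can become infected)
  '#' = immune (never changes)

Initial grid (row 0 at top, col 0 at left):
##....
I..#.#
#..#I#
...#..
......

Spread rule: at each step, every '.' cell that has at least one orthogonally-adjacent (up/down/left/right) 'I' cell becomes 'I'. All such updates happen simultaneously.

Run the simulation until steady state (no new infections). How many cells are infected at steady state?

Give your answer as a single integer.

Step 0 (initial): 2 infected
Step 1: +3 new -> 5 infected
Step 2: +5 new -> 10 infected
Step 3: +7 new -> 17 infected
Step 4: +4 new -> 21 infected
Step 5: +1 new -> 22 infected
Step 6: +0 new -> 22 infected

Answer: 22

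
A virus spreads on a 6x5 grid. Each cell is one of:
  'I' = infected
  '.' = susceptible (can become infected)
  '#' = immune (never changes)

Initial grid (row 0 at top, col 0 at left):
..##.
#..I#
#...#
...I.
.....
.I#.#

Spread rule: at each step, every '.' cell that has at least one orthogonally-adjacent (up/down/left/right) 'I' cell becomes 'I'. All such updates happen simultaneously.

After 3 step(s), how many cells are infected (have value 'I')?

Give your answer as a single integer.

Step 0 (initial): 3 infected
Step 1: +7 new -> 10 infected
Step 2: +7 new -> 17 infected
Step 3: +3 new -> 20 infected

Answer: 20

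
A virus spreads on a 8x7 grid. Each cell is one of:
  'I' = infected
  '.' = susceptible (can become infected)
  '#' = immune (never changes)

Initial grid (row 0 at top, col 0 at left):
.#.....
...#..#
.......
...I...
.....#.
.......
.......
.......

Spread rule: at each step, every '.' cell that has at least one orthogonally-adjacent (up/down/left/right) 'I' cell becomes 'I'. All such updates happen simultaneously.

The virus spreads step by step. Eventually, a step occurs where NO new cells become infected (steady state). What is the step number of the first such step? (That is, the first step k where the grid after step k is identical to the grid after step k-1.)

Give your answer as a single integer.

Answer: 8

Derivation:
Step 0 (initial): 1 infected
Step 1: +4 new -> 5 infected
Step 2: +7 new -> 12 infected
Step 3: +10 new -> 22 infected
Step 4: +13 new -> 35 infected
Step 5: +9 new -> 44 infected
Step 6: +6 new -> 50 infected
Step 7: +2 new -> 52 infected
Step 8: +0 new -> 52 infected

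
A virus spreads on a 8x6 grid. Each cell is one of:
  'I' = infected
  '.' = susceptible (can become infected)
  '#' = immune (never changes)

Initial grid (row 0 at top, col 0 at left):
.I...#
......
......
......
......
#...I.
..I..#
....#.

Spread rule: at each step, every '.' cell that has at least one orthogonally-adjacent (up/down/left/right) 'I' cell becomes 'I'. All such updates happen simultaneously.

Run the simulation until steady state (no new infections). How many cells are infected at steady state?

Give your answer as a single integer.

Answer: 43

Derivation:
Step 0 (initial): 3 infected
Step 1: +11 new -> 14 infected
Step 2: +12 new -> 26 infected
Step 3: +11 new -> 37 infected
Step 4: +5 new -> 42 infected
Step 5: +1 new -> 43 infected
Step 6: +0 new -> 43 infected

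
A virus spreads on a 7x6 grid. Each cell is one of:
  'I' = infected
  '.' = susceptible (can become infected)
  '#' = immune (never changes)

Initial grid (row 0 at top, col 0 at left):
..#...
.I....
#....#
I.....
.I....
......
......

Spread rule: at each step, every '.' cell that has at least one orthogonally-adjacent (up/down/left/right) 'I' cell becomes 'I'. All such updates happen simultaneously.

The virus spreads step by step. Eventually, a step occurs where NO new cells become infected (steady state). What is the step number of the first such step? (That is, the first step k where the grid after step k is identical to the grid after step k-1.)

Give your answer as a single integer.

Answer: 7

Derivation:
Step 0 (initial): 3 infected
Step 1: +8 new -> 11 infected
Step 2: +8 new -> 19 infected
Step 3: +8 new -> 27 infected
Step 4: +7 new -> 34 infected
Step 5: +4 new -> 38 infected
Step 6: +1 new -> 39 infected
Step 7: +0 new -> 39 infected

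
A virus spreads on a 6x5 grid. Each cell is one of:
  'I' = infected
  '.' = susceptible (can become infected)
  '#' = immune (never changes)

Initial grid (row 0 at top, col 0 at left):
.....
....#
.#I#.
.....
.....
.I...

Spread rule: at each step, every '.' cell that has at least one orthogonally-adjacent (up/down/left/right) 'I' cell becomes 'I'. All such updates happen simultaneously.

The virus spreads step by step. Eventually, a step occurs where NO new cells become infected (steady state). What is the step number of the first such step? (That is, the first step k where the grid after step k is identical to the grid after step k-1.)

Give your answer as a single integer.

Step 0 (initial): 2 infected
Step 1: +5 new -> 7 infected
Step 2: +8 new -> 15 infected
Step 3: +7 new -> 22 infected
Step 4: +5 new -> 27 infected
Step 5: +0 new -> 27 infected

Answer: 5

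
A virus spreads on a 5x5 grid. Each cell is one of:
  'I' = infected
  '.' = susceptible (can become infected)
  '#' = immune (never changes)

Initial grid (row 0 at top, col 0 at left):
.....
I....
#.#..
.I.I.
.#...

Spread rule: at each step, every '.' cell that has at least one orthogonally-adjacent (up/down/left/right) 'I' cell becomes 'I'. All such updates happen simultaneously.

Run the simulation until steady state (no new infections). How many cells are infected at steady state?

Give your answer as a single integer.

Step 0 (initial): 3 infected
Step 1: +8 new -> 11 infected
Step 2: +7 new -> 18 infected
Step 3: +3 new -> 21 infected
Step 4: +1 new -> 22 infected
Step 5: +0 new -> 22 infected

Answer: 22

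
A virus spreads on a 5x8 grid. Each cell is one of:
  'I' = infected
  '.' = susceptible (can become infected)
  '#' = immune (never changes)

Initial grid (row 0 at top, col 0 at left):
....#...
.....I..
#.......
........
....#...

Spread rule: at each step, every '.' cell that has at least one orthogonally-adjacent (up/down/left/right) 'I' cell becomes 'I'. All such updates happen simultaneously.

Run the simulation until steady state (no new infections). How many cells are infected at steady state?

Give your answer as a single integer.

Step 0 (initial): 1 infected
Step 1: +4 new -> 5 infected
Step 2: +6 new -> 11 infected
Step 3: +8 new -> 19 infected
Step 4: +6 new -> 25 infected
Step 5: +6 new -> 31 infected
Step 6: +3 new -> 34 infected
Step 7: +2 new -> 36 infected
Step 8: +1 new -> 37 infected
Step 9: +0 new -> 37 infected

Answer: 37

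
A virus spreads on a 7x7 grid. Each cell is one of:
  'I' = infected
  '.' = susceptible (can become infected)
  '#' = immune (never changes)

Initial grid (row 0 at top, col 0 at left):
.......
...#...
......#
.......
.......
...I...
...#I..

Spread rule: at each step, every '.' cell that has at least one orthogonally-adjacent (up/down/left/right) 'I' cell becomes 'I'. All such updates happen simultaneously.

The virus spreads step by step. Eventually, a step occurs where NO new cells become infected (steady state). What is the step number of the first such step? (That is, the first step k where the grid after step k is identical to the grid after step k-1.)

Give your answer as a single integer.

Answer: 9

Derivation:
Step 0 (initial): 2 infected
Step 1: +4 new -> 6 infected
Step 2: +7 new -> 13 infected
Step 3: +8 new -> 21 infected
Step 4: +7 new -> 28 infected
Step 5: +6 new -> 34 infected
Step 6: +5 new -> 39 infected
Step 7: +5 new -> 44 infected
Step 8: +2 new -> 46 infected
Step 9: +0 new -> 46 infected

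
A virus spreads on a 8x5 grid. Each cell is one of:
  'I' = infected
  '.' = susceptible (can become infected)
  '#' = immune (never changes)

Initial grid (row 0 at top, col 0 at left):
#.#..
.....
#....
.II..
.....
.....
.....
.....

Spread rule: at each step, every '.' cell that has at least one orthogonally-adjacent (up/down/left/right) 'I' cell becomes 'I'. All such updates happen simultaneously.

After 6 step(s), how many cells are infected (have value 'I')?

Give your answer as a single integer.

Answer: 37

Derivation:
Step 0 (initial): 2 infected
Step 1: +6 new -> 8 infected
Step 2: +8 new -> 16 infected
Step 3: +9 new -> 25 infected
Step 4: +7 new -> 32 infected
Step 5: +4 new -> 36 infected
Step 6: +1 new -> 37 infected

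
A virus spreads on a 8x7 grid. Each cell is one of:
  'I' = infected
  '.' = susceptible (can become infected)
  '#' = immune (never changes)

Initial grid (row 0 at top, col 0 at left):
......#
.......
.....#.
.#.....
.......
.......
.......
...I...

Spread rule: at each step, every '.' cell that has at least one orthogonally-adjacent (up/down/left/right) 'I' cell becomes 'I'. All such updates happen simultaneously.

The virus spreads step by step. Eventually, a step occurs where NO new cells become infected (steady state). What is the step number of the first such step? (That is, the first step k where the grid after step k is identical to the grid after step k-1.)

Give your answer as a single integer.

Answer: 11

Derivation:
Step 0 (initial): 1 infected
Step 1: +3 new -> 4 infected
Step 2: +5 new -> 9 infected
Step 3: +7 new -> 16 infected
Step 4: +7 new -> 23 infected
Step 5: +7 new -> 30 infected
Step 6: +6 new -> 36 infected
Step 7: +6 new -> 42 infected
Step 8: +6 new -> 48 infected
Step 9: +4 new -> 52 infected
Step 10: +1 new -> 53 infected
Step 11: +0 new -> 53 infected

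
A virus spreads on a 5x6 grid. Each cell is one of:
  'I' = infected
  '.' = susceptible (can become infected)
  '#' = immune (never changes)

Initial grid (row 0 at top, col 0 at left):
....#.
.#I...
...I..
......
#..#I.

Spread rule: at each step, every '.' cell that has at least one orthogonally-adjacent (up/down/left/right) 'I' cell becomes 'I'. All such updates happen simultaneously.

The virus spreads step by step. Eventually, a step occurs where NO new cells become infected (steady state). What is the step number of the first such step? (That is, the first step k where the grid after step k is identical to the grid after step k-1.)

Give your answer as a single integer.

Step 0 (initial): 3 infected
Step 1: +7 new -> 10 infected
Step 2: +7 new -> 17 infected
Step 3: +5 new -> 22 infected
Step 4: +4 new -> 26 infected
Step 5: +0 new -> 26 infected

Answer: 5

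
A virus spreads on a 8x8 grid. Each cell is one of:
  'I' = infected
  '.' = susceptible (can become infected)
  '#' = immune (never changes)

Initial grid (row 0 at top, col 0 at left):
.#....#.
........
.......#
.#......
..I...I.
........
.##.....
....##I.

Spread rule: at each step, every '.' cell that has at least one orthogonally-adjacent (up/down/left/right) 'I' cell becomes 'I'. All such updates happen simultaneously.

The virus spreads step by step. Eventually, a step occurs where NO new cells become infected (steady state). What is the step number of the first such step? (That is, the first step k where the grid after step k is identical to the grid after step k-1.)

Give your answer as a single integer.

Answer: 7

Derivation:
Step 0 (initial): 3 infected
Step 1: +10 new -> 13 infected
Step 2: +13 new -> 26 infected
Step 3: +11 new -> 37 infected
Step 4: +9 new -> 46 infected
Step 5: +7 new -> 53 infected
Step 6: +3 new -> 56 infected
Step 7: +0 new -> 56 infected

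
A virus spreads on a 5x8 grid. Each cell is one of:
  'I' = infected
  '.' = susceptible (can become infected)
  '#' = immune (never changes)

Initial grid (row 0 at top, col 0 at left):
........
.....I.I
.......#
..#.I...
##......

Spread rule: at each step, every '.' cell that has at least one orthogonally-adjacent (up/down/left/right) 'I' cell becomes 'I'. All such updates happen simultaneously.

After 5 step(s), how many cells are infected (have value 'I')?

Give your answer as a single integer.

Step 0 (initial): 3 infected
Step 1: +9 new -> 12 infected
Step 2: +8 new -> 20 infected
Step 3: +6 new -> 26 infected
Step 4: +4 new -> 30 infected
Step 5: +4 new -> 34 infected

Answer: 34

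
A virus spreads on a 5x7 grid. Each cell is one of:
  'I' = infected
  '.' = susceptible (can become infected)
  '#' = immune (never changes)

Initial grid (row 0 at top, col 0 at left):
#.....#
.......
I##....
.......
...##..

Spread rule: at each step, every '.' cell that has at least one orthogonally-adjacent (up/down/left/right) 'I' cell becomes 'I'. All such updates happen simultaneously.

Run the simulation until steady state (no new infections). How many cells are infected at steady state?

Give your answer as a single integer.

Step 0 (initial): 1 infected
Step 1: +2 new -> 3 infected
Step 2: +3 new -> 6 infected
Step 3: +4 new -> 10 infected
Step 4: +4 new -> 14 infected
Step 5: +4 new -> 18 infected
Step 6: +4 new -> 22 infected
Step 7: +5 new -> 27 infected
Step 8: +2 new -> 29 infected
Step 9: +0 new -> 29 infected

Answer: 29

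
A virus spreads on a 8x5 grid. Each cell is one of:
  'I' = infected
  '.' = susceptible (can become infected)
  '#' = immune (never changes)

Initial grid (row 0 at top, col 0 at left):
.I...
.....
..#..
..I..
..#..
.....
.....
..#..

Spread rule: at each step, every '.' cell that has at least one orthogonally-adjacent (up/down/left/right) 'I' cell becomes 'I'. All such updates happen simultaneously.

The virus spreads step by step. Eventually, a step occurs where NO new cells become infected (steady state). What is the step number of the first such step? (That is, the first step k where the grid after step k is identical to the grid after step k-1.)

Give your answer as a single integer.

Answer: 7

Derivation:
Step 0 (initial): 2 infected
Step 1: +5 new -> 7 infected
Step 2: +9 new -> 16 infected
Step 3: +8 new -> 24 infected
Step 4: +6 new -> 30 infected
Step 5: +5 new -> 35 infected
Step 6: +2 new -> 37 infected
Step 7: +0 new -> 37 infected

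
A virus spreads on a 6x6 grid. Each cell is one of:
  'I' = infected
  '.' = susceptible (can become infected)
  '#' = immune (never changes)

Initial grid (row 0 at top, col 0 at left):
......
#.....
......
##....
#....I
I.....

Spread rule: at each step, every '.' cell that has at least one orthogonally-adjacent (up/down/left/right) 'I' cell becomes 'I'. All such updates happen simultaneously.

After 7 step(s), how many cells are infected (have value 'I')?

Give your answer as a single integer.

Answer: 30

Derivation:
Step 0 (initial): 2 infected
Step 1: +4 new -> 6 infected
Step 2: +6 new -> 12 infected
Step 3: +5 new -> 17 infected
Step 4: +4 new -> 21 infected
Step 5: +3 new -> 24 infected
Step 6: +3 new -> 27 infected
Step 7: +3 new -> 30 infected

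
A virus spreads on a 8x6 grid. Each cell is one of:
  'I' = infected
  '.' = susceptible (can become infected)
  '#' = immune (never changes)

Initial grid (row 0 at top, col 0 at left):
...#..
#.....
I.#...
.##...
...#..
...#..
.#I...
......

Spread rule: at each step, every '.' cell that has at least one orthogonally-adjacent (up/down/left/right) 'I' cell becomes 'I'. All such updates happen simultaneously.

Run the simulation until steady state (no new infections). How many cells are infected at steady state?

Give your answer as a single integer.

Step 0 (initial): 2 infected
Step 1: +5 new -> 7 infected
Step 2: +7 new -> 14 infected
Step 3: +8 new -> 22 infected
Step 4: +7 new -> 29 infected
Step 5: +4 new -> 33 infected
Step 6: +5 new -> 38 infected
Step 7: +2 new -> 40 infected
Step 8: +0 new -> 40 infected

Answer: 40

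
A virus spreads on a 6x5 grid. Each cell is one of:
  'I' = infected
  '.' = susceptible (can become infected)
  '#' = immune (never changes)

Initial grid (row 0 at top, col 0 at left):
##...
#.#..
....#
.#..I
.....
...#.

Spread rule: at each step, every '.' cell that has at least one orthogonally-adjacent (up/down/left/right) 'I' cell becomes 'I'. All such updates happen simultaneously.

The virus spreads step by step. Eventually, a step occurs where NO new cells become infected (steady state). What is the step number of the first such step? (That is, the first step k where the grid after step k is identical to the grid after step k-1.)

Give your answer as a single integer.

Answer: 7

Derivation:
Step 0 (initial): 1 infected
Step 1: +2 new -> 3 infected
Step 2: +4 new -> 7 infected
Step 3: +3 new -> 10 infected
Step 4: +5 new -> 15 infected
Step 5: +6 new -> 21 infected
Step 6: +2 new -> 23 infected
Step 7: +0 new -> 23 infected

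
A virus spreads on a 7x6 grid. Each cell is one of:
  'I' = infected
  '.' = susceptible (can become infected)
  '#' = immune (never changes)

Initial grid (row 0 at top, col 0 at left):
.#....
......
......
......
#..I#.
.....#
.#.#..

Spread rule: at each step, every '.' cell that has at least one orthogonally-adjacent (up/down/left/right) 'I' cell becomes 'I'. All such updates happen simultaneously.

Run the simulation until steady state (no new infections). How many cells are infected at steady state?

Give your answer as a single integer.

Step 0 (initial): 1 infected
Step 1: +3 new -> 4 infected
Step 2: +6 new -> 10 infected
Step 3: +8 new -> 18 infected
Step 4: +9 new -> 27 infected
Step 5: +6 new -> 33 infected
Step 6: +2 new -> 35 infected
Step 7: +1 new -> 36 infected
Step 8: +0 new -> 36 infected

Answer: 36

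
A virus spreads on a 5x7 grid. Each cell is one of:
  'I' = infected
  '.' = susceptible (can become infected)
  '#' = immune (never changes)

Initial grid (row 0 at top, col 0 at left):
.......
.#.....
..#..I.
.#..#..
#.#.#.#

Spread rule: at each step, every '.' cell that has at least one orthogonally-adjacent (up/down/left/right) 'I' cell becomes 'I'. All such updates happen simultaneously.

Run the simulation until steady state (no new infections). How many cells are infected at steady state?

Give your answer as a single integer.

Step 0 (initial): 1 infected
Step 1: +4 new -> 5 infected
Step 2: +6 new -> 11 infected
Step 3: +4 new -> 15 infected
Step 4: +4 new -> 19 infected
Step 5: +1 new -> 20 infected
Step 6: +1 new -> 21 infected
Step 7: +1 new -> 22 infected
Step 8: +1 new -> 23 infected
Step 9: +1 new -> 24 infected
Step 10: +2 new -> 26 infected
Step 11: +0 new -> 26 infected

Answer: 26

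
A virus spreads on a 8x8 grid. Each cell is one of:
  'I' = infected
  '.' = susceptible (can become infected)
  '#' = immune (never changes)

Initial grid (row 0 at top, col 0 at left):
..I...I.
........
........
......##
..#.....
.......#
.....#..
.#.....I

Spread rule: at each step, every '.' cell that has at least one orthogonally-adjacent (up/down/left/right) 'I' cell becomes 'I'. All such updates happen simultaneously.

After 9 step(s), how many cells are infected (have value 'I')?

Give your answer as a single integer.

Step 0 (initial): 3 infected
Step 1: +8 new -> 11 infected
Step 2: +10 new -> 21 infected
Step 3: +9 new -> 30 infected
Step 4: +9 new -> 39 infected
Step 5: +9 new -> 48 infected
Step 6: +5 new -> 53 infected
Step 7: +3 new -> 56 infected
Step 8: +1 new -> 57 infected
Step 9: +1 new -> 58 infected

Answer: 58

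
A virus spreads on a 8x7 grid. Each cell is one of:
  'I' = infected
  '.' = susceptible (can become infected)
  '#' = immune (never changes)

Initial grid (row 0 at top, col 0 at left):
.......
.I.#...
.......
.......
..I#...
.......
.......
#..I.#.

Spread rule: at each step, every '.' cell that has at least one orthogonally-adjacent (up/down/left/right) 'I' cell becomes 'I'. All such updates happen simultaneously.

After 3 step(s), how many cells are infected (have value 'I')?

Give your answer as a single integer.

Step 0 (initial): 3 infected
Step 1: +10 new -> 13 infected
Step 2: +12 new -> 25 infected
Step 3: +8 new -> 33 infected

Answer: 33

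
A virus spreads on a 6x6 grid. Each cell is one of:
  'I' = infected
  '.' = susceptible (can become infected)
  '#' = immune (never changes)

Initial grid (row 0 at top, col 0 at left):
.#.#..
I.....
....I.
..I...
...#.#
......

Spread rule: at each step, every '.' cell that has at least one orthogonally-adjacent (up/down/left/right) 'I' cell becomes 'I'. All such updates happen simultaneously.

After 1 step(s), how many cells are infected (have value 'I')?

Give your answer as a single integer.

Step 0 (initial): 3 infected
Step 1: +11 new -> 14 infected

Answer: 14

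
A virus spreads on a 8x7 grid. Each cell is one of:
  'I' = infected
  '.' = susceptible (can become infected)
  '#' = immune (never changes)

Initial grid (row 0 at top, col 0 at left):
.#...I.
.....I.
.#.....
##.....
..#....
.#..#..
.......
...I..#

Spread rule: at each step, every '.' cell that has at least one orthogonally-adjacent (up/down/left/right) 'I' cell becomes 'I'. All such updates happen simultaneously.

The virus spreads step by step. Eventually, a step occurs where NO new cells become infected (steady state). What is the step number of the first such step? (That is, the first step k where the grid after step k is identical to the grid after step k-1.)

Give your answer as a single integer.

Step 0 (initial): 3 infected
Step 1: +8 new -> 11 infected
Step 2: +10 new -> 21 infected
Step 3: +11 new -> 32 infected
Step 4: +8 new -> 40 infected
Step 5: +4 new -> 44 infected
Step 6: +3 new -> 47 infected
Step 7: +1 new -> 48 infected
Step 8: +0 new -> 48 infected

Answer: 8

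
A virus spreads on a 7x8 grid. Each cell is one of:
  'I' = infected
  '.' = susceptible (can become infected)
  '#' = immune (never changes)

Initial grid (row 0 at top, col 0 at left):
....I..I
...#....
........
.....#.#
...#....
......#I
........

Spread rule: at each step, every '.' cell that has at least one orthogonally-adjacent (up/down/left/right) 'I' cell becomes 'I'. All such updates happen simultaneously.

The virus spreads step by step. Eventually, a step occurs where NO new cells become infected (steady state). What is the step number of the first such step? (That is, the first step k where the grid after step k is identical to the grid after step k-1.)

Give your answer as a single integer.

Step 0 (initial): 3 infected
Step 1: +7 new -> 10 infected
Step 2: +7 new -> 17 infected
Step 3: +9 new -> 26 infected
Step 4: +7 new -> 33 infected
Step 5: +5 new -> 38 infected
Step 6: +5 new -> 43 infected
Step 7: +4 new -> 47 infected
Step 8: +3 new -> 50 infected
Step 9: +1 new -> 51 infected
Step 10: +0 new -> 51 infected

Answer: 10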